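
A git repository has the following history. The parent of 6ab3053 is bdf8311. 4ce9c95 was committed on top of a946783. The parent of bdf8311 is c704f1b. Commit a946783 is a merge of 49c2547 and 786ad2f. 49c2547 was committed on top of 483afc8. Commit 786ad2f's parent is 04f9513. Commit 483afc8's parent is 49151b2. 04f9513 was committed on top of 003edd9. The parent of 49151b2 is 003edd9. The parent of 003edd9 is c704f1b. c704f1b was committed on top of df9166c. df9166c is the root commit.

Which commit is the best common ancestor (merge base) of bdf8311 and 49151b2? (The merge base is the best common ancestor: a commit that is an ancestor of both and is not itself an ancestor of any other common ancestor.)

c704f1b

Ancestors of bdf8311: {bdf8311, c704f1b, df9166c}.
Ancestors of 49151b2: {003edd9, 49151b2, c704f1b, df9166c}.
Common ancestors: {c704f1b, df9166c}.
Among these, c704f1b is not an ancestor of any other common ancestor — it is the merge base.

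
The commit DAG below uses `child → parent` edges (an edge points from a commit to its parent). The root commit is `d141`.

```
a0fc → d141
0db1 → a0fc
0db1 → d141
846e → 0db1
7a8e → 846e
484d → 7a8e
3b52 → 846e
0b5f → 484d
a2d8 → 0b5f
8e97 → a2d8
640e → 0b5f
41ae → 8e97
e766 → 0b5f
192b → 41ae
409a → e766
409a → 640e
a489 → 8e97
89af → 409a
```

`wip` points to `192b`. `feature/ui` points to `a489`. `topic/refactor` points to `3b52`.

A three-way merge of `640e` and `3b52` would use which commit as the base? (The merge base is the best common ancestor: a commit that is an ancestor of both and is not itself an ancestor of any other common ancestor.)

Ancestors of 640e: {0b5f, 0db1, 484d, 640e, 7a8e, 846e, a0fc, d141}.
Ancestors of 3b52: {0db1, 3b52, 846e, a0fc, d141}.
Common ancestors: {0db1, 846e, a0fc, d141}.
Among these, 846e is not an ancestor of any other common ancestor — it is the merge base.

846e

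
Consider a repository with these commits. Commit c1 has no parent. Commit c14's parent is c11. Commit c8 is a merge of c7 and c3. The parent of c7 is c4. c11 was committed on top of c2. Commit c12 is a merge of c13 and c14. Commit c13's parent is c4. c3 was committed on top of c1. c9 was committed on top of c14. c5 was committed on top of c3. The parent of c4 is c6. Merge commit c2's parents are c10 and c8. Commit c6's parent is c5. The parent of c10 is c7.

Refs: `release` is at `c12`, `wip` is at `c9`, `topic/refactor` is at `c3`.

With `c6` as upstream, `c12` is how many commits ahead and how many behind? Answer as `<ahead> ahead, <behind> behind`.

Reachable from c12: {c1, c10, c11, c12, c13, c14, c2, c3, c4, c5, c6, c7, c8}.
Reachable from c6: {c1, c3, c5, c6}.
Only in c12's history (ahead): {c10, c11, c12, c13, c14, c2, c4, c7, c8} — 9.
Only in c6's history (behind): {} — 0.

9 ahead, 0 behind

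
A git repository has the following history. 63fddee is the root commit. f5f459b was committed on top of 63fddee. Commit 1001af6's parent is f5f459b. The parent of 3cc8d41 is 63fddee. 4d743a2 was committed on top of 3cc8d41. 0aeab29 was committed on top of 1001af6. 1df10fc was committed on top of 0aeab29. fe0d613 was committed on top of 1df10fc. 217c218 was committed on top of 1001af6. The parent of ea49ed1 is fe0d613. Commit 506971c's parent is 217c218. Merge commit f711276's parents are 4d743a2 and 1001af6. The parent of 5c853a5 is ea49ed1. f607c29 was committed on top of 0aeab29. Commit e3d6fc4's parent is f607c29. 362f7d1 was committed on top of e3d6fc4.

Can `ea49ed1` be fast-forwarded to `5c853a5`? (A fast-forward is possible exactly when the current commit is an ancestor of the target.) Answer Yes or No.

A fast-forward from ea49ed1 to 5c853a5 is possible iff ea49ed1 is an ancestor of 5c853a5.
Ancestors of 5c853a5: {0aeab29, 1001af6, 1df10fc, 5c853a5, 63fddee, ea49ed1, f5f459b, fe0d613}.
ea49ed1 is among them, so fast-forward is possible.

Yes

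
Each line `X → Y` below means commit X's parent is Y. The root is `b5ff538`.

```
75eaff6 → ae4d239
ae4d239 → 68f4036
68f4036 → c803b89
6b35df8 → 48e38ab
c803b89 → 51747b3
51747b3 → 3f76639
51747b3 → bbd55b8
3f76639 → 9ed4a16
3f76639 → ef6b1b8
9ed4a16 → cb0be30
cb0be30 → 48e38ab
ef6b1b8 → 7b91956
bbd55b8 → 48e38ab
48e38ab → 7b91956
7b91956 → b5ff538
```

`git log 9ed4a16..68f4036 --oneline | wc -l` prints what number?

6

Reachable from 68f4036: {3f76639, 48e38ab, 51747b3, 68f4036, 7b91956, 9ed4a16, b5ff538, bbd55b8, c803b89, cb0be30, ef6b1b8}.
Reachable from 9ed4a16: {48e38ab, 7b91956, 9ed4a16, b5ff538, cb0be30}.
In 68f4036's history but not 9ed4a16's: {3f76639, 51747b3, 68f4036, bbd55b8, c803b89, ef6b1b8} — 6 commits.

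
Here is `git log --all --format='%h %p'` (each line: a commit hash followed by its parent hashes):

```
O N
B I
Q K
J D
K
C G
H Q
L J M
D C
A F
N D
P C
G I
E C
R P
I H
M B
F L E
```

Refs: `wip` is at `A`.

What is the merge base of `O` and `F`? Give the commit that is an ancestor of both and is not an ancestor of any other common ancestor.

Ancestors of O: {C, D, G, H, I, K, N, O, Q}.
Ancestors of F: {B, C, D, E, F, G, H, I, J, K, L, M, Q}.
Common ancestors: {C, D, G, H, I, K, Q}.
Among these, D is not an ancestor of any other common ancestor — it is the merge base.

D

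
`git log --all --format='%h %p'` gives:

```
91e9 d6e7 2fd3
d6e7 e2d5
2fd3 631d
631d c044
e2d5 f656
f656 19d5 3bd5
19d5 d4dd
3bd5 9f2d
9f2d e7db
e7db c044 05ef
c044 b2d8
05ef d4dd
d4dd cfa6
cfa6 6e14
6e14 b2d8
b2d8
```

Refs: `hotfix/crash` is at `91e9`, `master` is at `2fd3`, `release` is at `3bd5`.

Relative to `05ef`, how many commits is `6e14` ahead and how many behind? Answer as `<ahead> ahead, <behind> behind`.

Reachable from 6e14: {6e14, b2d8}.
Reachable from 05ef: {05ef, 6e14, b2d8, cfa6, d4dd}.
Only in 6e14's history (ahead): {} — 0.
Only in 05ef's history (behind): {05ef, cfa6, d4dd} — 3.

0 ahead, 3 behind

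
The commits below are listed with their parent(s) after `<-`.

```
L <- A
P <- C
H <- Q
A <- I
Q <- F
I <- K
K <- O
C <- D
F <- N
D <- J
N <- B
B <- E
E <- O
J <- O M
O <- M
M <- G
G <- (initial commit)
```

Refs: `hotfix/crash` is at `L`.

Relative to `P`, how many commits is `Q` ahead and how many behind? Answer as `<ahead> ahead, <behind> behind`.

Reachable from Q: {B, E, F, G, M, N, O, Q}.
Reachable from P: {C, D, G, J, M, O, P}.
Only in Q's history (ahead): {B, E, F, N, Q} — 5.
Only in P's history (behind): {C, D, J, P} — 4.

5 ahead, 4 behind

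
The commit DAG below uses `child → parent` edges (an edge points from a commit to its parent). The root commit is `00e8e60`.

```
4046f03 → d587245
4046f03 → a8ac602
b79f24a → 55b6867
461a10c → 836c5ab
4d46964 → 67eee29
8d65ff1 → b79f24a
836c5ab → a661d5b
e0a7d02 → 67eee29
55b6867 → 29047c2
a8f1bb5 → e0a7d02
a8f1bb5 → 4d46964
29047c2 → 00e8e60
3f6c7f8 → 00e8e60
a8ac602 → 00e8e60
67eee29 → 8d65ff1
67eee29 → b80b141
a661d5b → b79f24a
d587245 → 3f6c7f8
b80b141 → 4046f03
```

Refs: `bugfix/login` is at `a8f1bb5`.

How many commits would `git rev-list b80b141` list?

Walking parent pointers from b80b141: reachable set = {00e8e60, 3f6c7f8, 4046f03, a8ac602, b80b141, d587245}.
That is 6 commits.

6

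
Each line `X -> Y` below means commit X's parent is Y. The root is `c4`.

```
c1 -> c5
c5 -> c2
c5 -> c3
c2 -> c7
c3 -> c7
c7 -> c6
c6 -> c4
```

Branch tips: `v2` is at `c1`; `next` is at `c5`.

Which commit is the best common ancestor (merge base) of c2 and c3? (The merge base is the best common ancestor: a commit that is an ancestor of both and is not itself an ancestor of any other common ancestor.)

c7

Ancestors of c2: {c2, c4, c6, c7}.
Ancestors of c3: {c3, c4, c6, c7}.
Common ancestors: {c4, c6, c7}.
Among these, c7 is not an ancestor of any other common ancestor — it is the merge base.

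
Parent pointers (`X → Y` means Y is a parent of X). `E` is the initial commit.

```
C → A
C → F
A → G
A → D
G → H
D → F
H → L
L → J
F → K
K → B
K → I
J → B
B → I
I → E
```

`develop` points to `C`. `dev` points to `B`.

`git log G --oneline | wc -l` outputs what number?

7

Walking parent pointers from G: reachable set = {B, E, G, H, I, J, L}.
That is 7 commits.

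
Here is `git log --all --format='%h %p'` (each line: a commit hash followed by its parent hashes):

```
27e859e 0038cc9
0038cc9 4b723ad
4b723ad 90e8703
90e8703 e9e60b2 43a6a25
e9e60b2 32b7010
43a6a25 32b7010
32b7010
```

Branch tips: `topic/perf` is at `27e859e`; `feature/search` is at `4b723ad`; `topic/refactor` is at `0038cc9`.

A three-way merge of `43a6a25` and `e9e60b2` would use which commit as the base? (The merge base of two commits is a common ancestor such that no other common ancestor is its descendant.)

Ancestors of 43a6a25: {32b7010, 43a6a25}.
Ancestors of e9e60b2: {32b7010, e9e60b2}.
Common ancestors: {32b7010}.
The only common ancestor is 32b7010, so it is the merge base.

32b7010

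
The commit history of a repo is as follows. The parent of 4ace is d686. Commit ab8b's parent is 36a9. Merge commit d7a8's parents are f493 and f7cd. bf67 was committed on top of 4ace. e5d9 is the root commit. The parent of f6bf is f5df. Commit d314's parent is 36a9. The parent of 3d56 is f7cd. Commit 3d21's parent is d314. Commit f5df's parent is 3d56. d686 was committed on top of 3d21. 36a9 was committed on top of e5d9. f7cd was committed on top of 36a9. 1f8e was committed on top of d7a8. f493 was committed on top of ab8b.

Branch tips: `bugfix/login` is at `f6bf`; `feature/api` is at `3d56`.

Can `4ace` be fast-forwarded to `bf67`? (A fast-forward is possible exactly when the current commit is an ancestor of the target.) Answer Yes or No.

A fast-forward from 4ace to bf67 is possible iff 4ace is an ancestor of bf67.
Ancestors of bf67: {36a9, 3d21, 4ace, bf67, d314, d686, e5d9}.
4ace is among them, so fast-forward is possible.

Yes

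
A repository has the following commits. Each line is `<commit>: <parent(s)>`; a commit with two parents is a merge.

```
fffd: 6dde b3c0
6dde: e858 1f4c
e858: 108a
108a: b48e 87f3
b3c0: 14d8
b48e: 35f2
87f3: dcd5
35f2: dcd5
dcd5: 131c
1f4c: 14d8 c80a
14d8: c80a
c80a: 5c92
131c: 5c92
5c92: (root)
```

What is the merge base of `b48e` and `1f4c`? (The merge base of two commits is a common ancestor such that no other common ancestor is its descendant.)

Ancestors of b48e: {131c, 35f2, 5c92, b48e, dcd5}.
Ancestors of 1f4c: {14d8, 1f4c, 5c92, c80a}.
Common ancestors: {5c92}.
The only common ancestor is 5c92, so it is the merge base.

5c92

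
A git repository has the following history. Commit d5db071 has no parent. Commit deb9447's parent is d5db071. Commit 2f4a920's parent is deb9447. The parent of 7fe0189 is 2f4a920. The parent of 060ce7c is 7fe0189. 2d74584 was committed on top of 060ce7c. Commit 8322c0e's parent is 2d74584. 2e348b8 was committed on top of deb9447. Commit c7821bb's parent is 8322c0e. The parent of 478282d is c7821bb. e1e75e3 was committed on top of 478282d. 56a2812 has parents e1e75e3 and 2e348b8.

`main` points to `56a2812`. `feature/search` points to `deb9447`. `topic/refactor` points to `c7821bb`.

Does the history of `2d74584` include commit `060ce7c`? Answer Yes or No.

Ancestors of 2d74584 (commits reachable by following parents): {060ce7c, 2d74584, 2f4a920, 7fe0189, d5db071, deb9447}.
060ce7c is in that set, so it is an ancestor of 2d74584.

Yes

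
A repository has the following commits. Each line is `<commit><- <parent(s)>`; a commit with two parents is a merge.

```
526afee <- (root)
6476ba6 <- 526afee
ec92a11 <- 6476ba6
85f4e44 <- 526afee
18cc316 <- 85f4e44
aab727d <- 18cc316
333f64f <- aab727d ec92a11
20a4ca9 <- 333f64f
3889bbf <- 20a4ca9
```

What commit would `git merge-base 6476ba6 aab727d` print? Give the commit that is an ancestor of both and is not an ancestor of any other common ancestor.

Ancestors of 6476ba6: {526afee, 6476ba6}.
Ancestors of aab727d: {18cc316, 526afee, 85f4e44, aab727d}.
Common ancestors: {526afee}.
The only common ancestor is 526afee, so it is the merge base.

526afee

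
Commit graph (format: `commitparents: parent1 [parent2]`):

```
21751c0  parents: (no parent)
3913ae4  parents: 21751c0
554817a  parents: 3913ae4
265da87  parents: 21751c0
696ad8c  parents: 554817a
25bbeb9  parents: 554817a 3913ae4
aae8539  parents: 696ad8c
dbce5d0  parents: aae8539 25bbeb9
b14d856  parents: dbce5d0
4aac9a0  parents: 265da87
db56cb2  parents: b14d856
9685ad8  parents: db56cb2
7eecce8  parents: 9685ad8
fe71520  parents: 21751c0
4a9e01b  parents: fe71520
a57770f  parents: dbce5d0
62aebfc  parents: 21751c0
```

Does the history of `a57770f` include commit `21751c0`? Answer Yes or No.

Ancestors of a57770f (commits reachable by following parents): {21751c0, 25bbeb9, 3913ae4, 554817a, 696ad8c, a57770f, aae8539, dbce5d0}.
21751c0 is in that set, so it is an ancestor of a57770f.

Yes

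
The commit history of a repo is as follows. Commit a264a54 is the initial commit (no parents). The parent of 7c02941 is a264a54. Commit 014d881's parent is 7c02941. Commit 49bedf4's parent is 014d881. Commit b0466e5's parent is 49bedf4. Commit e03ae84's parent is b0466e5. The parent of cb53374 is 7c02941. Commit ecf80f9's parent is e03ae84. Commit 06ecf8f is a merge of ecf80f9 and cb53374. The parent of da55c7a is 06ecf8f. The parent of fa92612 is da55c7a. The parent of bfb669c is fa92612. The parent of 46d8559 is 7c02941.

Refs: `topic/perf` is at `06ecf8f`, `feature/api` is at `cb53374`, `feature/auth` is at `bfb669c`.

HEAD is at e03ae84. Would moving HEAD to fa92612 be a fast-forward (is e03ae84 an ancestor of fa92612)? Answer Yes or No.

A fast-forward from e03ae84 to fa92612 is possible iff e03ae84 is an ancestor of fa92612.
Ancestors of fa92612: {014d881, 06ecf8f, 49bedf4, 7c02941, a264a54, b0466e5, cb53374, da55c7a, e03ae84, ecf80f9, fa92612}.
e03ae84 is among them, so fast-forward is possible.

Yes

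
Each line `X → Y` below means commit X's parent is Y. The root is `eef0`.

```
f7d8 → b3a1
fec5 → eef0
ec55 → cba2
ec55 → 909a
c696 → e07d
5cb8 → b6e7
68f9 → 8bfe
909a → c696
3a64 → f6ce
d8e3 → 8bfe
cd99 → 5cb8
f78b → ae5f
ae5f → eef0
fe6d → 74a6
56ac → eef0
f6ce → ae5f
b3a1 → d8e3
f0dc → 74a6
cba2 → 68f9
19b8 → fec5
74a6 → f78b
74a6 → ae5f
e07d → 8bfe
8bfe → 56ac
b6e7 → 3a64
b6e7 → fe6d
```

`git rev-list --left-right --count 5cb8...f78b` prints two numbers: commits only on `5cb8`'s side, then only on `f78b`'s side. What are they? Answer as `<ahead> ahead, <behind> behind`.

Reachable from 5cb8: {3a64, 5cb8, 74a6, ae5f, b6e7, eef0, f6ce, f78b, fe6d}.
Reachable from f78b: {ae5f, eef0, f78b}.
Only in 5cb8's history (ahead): {3a64, 5cb8, 74a6, b6e7, f6ce, fe6d} — 6.
Only in f78b's history (behind): {} — 0.

6 ahead, 0 behind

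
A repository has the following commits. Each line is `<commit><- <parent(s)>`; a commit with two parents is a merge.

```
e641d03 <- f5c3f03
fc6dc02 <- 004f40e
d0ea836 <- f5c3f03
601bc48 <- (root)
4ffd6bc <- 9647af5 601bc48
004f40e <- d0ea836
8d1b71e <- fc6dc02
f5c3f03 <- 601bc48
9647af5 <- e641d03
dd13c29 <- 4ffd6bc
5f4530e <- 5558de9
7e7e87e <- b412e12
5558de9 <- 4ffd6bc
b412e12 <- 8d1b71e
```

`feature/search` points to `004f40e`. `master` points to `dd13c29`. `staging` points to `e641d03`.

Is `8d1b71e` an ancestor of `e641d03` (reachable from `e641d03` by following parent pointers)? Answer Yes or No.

No

Ancestors of e641d03: {601bc48, e641d03, f5c3f03}.
8d1b71e is not in that set, so it is not an ancestor of e641d03.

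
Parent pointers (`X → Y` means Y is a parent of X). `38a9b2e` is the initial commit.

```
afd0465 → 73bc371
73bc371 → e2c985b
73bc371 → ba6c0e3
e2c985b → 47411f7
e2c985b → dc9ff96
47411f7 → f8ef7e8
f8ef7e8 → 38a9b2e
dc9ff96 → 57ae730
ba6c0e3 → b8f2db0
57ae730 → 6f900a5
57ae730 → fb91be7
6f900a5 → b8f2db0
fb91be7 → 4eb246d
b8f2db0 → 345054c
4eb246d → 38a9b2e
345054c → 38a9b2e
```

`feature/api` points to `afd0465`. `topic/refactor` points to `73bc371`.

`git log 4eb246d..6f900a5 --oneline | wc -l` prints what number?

3

Reachable from 6f900a5: {345054c, 38a9b2e, 6f900a5, b8f2db0}.
Reachable from 4eb246d: {38a9b2e, 4eb246d}.
In 6f900a5's history but not 4eb246d's: {345054c, 6f900a5, b8f2db0} — 3 commits.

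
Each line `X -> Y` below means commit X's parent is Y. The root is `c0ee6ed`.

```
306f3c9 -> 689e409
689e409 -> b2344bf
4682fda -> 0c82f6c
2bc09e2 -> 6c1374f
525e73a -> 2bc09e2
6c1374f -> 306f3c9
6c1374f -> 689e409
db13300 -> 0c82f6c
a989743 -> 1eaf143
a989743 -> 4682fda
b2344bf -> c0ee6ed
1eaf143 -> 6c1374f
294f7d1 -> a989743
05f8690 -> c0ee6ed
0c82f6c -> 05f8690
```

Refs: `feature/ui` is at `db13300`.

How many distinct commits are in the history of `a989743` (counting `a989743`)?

Walking parent pointers from a989743: reachable set = {05f8690, 0c82f6c, 1eaf143, 306f3c9, 4682fda, 689e409, 6c1374f, a989743, b2344bf, c0ee6ed}.
That is 10 commits.

10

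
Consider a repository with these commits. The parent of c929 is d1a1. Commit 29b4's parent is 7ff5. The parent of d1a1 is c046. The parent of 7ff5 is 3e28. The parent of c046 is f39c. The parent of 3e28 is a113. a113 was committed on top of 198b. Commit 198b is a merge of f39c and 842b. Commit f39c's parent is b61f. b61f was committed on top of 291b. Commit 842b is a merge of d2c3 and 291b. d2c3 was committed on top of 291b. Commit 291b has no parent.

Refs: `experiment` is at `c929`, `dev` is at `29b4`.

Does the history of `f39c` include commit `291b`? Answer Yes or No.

Ancestors of f39c (commits reachable by following parents): {291b, b61f, f39c}.
291b is in that set, so it is an ancestor of f39c.

Yes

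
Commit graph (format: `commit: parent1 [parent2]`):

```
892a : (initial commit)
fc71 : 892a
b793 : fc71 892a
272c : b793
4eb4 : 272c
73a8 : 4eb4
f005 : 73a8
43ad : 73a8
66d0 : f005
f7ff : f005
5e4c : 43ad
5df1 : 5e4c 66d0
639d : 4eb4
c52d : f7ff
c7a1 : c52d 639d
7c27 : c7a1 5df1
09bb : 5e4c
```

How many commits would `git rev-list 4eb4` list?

5

Walking parent pointers from 4eb4: reachable set = {272c, 4eb4, 892a, b793, fc71}.
That is 5 commits.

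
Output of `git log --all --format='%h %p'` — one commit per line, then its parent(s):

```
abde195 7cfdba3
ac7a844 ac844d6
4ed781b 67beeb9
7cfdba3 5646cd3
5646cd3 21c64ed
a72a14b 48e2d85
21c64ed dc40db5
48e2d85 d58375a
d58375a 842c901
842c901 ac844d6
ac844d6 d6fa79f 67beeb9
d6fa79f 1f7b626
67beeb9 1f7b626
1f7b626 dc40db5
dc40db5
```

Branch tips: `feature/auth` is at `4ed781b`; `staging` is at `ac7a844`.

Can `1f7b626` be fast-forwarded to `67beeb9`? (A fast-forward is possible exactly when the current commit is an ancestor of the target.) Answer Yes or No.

Yes

A fast-forward from 1f7b626 to 67beeb9 is possible iff 1f7b626 is an ancestor of 67beeb9.
Ancestors of 67beeb9: {1f7b626, 67beeb9, dc40db5}.
1f7b626 is among them, so fast-forward is possible.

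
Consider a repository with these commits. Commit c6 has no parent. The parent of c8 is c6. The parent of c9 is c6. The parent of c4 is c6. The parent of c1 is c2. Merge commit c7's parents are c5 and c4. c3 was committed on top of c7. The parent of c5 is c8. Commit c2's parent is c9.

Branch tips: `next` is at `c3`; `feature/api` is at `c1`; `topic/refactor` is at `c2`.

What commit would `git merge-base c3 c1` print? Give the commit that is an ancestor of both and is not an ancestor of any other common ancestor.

Ancestors of c3: {c3, c4, c5, c6, c7, c8}.
Ancestors of c1: {c1, c2, c6, c9}.
Common ancestors: {c6}.
The only common ancestor is c6, so it is the merge base.

c6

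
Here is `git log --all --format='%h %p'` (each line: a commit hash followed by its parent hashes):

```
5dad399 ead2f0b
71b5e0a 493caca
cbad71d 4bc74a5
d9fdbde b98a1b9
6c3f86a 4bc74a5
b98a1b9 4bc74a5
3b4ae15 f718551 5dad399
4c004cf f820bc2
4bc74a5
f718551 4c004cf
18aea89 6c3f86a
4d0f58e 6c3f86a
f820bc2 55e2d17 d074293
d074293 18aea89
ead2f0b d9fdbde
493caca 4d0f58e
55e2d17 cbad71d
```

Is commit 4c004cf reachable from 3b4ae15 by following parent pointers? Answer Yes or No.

Yes

Ancestors of 3b4ae15 (commits reachable by following parents): {18aea89, 3b4ae15, 4bc74a5, 4c004cf, 55e2d17, 5dad399, 6c3f86a, b98a1b9, cbad71d, d074293, d9fdbde, ead2f0b, f718551, f820bc2}.
4c004cf is in that set, so it is an ancestor of 3b4ae15.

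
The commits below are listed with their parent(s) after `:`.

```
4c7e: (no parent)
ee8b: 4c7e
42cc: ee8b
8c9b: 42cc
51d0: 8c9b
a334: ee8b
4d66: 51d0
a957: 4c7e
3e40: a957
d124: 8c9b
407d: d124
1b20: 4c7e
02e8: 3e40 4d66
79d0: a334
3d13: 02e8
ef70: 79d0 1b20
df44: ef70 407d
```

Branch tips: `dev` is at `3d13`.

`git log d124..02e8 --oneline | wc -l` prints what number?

5

Reachable from 02e8: {02e8, 3e40, 42cc, 4c7e, 4d66, 51d0, 8c9b, a957, ee8b}.
Reachable from d124: {42cc, 4c7e, 8c9b, d124, ee8b}.
In 02e8's history but not d124's: {02e8, 3e40, 4d66, 51d0, a957} — 5 commits.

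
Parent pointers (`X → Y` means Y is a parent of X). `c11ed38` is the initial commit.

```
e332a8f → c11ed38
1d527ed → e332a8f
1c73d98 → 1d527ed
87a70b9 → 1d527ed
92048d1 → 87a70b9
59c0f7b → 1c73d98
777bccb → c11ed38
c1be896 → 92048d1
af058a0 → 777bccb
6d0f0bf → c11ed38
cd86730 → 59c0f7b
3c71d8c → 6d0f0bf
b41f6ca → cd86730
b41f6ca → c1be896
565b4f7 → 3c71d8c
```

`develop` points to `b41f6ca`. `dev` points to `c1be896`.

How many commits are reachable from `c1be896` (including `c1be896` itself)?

Walking parent pointers from c1be896: reachable set = {1d527ed, 87a70b9, 92048d1, c11ed38, c1be896, e332a8f}.
That is 6 commits.

6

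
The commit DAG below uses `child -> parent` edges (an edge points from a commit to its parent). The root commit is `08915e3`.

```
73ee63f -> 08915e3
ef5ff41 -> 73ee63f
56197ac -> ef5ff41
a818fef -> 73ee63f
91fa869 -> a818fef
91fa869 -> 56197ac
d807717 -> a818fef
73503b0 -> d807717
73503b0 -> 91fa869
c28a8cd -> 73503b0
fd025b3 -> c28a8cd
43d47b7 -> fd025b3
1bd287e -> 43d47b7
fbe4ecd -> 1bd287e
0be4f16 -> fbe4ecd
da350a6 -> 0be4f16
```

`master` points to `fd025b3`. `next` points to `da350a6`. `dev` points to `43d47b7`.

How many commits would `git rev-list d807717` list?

Walking parent pointers from d807717: reachable set = {08915e3, 73ee63f, a818fef, d807717}.
That is 4 commits.

4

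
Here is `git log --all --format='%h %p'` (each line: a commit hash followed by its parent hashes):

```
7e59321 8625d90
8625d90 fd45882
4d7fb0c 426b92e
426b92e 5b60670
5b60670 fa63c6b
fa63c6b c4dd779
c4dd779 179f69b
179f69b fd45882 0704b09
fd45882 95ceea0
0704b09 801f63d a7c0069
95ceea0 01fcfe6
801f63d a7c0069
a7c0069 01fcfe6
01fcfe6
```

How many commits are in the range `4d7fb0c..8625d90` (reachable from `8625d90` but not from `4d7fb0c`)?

1

Reachable from 8625d90: {01fcfe6, 8625d90, 95ceea0, fd45882}.
Reachable from 4d7fb0c: {01fcfe6, 0704b09, 179f69b, 426b92e, 4d7fb0c, 5b60670, 801f63d, 95ceea0, a7c0069, c4dd779, fa63c6b, fd45882}.
In 8625d90's history but not 4d7fb0c's: {8625d90} — 1 commit.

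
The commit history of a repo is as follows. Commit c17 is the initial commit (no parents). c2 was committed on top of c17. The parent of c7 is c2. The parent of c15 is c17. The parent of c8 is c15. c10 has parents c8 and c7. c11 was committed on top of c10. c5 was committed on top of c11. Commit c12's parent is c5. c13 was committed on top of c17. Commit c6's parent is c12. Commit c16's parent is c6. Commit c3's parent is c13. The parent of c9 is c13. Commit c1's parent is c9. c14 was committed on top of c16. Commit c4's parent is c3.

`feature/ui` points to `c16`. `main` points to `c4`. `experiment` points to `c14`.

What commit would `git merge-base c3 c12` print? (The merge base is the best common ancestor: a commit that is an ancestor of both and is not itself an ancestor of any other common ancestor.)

c17

Ancestors of c3: {c13, c17, c3}.
Ancestors of c12: {c10, c11, c12, c15, c17, c2, c5, c7, c8}.
Common ancestors: {c17}.
The only common ancestor is c17, so it is the merge base.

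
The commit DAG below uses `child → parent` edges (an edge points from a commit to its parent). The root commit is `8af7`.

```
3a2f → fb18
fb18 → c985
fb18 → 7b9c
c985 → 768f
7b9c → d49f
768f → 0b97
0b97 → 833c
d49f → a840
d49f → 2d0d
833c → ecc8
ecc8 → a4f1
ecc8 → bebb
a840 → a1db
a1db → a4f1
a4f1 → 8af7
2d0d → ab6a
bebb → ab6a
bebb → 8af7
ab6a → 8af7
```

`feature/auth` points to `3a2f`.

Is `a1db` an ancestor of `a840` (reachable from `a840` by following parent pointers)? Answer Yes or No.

Yes

Ancestors of a840 (commits reachable by following parents): {8af7, a1db, a4f1, a840}.
a1db is in that set, so it is an ancestor of a840.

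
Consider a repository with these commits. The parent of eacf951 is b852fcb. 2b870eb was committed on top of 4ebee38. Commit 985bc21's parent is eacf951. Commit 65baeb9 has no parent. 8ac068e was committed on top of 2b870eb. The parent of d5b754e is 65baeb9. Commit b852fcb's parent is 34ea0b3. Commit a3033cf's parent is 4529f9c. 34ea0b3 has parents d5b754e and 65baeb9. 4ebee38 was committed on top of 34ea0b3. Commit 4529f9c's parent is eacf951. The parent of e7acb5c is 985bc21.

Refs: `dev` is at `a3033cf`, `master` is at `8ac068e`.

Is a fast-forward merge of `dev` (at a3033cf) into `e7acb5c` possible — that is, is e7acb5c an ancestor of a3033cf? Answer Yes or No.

A fast-forward from e7acb5c to a3033cf is possible iff e7acb5c is an ancestor of a3033cf.
Ancestors of a3033cf: {34ea0b3, 4529f9c, 65baeb9, a3033cf, b852fcb, d5b754e, eacf951}.
e7acb5c is not among them, so fast-forward is not possible.

No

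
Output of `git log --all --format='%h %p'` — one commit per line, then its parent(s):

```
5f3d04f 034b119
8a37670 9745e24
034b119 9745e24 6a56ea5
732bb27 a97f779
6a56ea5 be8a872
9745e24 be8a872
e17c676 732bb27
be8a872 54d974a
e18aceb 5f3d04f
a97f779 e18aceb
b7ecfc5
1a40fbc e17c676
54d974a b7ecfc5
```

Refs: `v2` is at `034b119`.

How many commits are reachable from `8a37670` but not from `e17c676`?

1

Reachable from 8a37670: {54d974a, 8a37670, 9745e24, b7ecfc5, be8a872}.
Reachable from e17c676: {034b119, 54d974a, 5f3d04f, 6a56ea5, 732bb27, 9745e24, a97f779, b7ecfc5, be8a872, e17c676, e18aceb}.
In 8a37670's history but not e17c676's: {8a37670} — 1 commit.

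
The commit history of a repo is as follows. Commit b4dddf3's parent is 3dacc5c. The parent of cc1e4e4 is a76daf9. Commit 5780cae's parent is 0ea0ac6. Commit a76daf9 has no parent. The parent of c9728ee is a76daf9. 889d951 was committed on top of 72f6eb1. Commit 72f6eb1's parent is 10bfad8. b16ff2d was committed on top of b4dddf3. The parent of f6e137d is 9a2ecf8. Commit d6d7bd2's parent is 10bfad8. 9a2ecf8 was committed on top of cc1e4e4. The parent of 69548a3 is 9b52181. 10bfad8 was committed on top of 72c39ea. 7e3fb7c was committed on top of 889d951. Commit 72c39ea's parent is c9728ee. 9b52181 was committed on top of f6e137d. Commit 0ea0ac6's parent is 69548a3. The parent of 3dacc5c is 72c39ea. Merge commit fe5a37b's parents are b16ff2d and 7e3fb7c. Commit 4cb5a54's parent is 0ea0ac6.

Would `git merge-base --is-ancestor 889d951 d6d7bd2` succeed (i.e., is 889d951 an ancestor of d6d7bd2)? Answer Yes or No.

No

Ancestors of d6d7bd2: {10bfad8, 72c39ea, a76daf9, c9728ee, d6d7bd2}.
889d951 is not in that set, so it is not an ancestor of d6d7bd2.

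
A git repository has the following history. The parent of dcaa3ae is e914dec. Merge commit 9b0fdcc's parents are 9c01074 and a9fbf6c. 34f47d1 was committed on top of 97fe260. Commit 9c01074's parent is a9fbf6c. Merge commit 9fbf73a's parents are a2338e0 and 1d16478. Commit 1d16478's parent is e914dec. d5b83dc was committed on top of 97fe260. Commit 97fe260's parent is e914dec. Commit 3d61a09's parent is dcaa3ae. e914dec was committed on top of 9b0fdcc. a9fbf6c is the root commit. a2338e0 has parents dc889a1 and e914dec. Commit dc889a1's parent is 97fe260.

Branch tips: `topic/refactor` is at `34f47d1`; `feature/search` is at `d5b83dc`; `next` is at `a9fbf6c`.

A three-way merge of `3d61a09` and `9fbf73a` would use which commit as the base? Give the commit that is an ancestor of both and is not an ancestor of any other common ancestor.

Ancestors of 3d61a09: {3d61a09, 9b0fdcc, 9c01074, a9fbf6c, dcaa3ae, e914dec}.
Ancestors of 9fbf73a: {1d16478, 97fe260, 9b0fdcc, 9c01074, 9fbf73a, a2338e0, a9fbf6c, dc889a1, e914dec}.
Common ancestors: {9b0fdcc, 9c01074, a9fbf6c, e914dec}.
Among these, e914dec is not an ancestor of any other common ancestor — it is the merge base.

e914dec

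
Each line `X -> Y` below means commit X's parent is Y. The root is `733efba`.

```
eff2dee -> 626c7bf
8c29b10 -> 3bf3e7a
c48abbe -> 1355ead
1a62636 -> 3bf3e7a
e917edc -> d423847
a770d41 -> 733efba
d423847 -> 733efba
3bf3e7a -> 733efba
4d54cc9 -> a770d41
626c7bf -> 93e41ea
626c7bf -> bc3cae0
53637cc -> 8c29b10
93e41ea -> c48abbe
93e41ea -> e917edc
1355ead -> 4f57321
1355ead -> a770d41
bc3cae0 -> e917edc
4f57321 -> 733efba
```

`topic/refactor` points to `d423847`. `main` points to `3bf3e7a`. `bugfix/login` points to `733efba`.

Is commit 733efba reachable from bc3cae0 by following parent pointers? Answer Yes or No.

Ancestors of bc3cae0 (commits reachable by following parents): {733efba, bc3cae0, d423847, e917edc}.
733efba is in that set, so it is an ancestor of bc3cae0.

Yes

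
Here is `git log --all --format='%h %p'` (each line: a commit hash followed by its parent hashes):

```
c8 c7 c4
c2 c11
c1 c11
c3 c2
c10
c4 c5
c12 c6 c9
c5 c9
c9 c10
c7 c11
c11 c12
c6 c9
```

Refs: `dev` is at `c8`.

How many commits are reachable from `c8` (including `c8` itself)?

9

Walking parent pointers from c8: reachable set = {c10, c11, c12, c4, c5, c6, c7, c8, c9}.
That is 9 commits.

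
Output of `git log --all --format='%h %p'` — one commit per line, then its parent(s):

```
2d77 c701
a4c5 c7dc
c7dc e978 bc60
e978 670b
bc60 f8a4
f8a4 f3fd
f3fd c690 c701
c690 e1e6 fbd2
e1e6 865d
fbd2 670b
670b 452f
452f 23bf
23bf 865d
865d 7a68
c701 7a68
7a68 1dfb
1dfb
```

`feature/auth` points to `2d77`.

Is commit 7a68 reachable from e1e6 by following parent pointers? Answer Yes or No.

Ancestors of e1e6 (commits reachable by following parents): {1dfb, 7a68, 865d, e1e6}.
7a68 is in that set, so it is an ancestor of e1e6.

Yes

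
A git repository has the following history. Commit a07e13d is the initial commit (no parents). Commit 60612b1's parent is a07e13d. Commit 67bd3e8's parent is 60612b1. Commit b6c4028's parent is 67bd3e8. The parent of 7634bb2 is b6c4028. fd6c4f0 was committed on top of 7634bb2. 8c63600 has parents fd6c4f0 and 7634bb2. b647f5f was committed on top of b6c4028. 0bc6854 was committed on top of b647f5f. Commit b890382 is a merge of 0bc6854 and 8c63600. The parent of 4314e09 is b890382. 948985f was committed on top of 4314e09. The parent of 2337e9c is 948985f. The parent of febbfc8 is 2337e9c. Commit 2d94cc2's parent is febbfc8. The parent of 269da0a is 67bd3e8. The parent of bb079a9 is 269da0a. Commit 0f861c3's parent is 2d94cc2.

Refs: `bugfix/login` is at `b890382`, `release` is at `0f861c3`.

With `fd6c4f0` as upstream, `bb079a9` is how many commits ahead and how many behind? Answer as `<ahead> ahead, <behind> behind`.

2 ahead, 3 behind

Reachable from bb079a9: {269da0a, 60612b1, 67bd3e8, a07e13d, bb079a9}.
Reachable from fd6c4f0: {60612b1, 67bd3e8, 7634bb2, a07e13d, b6c4028, fd6c4f0}.
Only in bb079a9's history (ahead): {269da0a, bb079a9} — 2.
Only in fd6c4f0's history (behind): {7634bb2, b6c4028, fd6c4f0} — 3.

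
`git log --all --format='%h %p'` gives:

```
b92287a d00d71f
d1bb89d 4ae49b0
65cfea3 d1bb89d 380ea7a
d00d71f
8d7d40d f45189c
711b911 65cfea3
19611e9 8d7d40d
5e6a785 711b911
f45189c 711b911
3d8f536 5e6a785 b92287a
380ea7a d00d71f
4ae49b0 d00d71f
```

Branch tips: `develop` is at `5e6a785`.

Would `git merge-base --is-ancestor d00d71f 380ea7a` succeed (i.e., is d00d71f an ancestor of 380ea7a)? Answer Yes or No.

Ancestors of 380ea7a (commits reachable by following parents): {380ea7a, d00d71f}.
d00d71f is in that set, so it is an ancestor of 380ea7a.

Yes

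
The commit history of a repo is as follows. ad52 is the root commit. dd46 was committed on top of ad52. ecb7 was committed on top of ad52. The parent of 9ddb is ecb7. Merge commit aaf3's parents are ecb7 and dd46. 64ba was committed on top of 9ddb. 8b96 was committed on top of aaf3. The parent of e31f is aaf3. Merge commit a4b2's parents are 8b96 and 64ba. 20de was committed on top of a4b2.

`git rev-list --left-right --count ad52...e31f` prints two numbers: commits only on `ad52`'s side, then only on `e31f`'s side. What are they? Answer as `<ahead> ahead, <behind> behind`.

0 ahead, 4 behind

Reachable from ad52: {ad52}.
Reachable from e31f: {aaf3, ad52, dd46, e31f, ecb7}.
Only in ad52's history (ahead): {} — 0.
Only in e31f's history (behind): {aaf3, dd46, e31f, ecb7} — 4.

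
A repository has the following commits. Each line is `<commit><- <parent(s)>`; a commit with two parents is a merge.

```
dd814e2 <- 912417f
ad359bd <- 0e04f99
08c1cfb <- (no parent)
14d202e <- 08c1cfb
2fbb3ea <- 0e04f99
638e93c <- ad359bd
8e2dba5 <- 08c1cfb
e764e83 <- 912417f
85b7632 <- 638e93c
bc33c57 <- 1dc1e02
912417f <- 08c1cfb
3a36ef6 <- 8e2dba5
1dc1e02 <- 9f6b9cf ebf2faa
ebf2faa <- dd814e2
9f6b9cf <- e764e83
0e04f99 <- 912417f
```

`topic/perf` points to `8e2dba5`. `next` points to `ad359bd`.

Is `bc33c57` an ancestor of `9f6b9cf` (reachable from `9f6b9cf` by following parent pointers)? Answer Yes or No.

No

Ancestors of 9f6b9cf: {08c1cfb, 912417f, 9f6b9cf, e764e83}.
bc33c57 is not in that set, so it is not an ancestor of 9f6b9cf.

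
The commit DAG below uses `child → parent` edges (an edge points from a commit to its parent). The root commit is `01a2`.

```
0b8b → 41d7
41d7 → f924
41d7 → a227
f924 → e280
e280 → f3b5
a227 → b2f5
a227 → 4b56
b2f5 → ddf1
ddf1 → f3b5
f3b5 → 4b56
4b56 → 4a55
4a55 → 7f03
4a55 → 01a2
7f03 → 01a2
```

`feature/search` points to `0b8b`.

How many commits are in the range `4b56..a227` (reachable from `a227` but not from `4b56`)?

Reachable from a227: {01a2, 4a55, 4b56, 7f03, a227, b2f5, ddf1, f3b5}.
Reachable from 4b56: {01a2, 4a55, 4b56, 7f03}.
In a227's history but not 4b56's: {a227, b2f5, ddf1, f3b5} — 4 commits.

4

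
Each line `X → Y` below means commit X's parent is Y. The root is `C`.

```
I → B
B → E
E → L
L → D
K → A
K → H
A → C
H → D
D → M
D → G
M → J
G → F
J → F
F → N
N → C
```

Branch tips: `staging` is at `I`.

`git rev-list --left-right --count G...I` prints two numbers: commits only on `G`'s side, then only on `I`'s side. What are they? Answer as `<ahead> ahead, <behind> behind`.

0 ahead, 7 behind

Reachable from G: {C, F, G, N}.
Reachable from I: {B, C, D, E, F, G, I, J, L, M, N}.
Only in G's history (ahead): {} — 0.
Only in I's history (behind): {B, D, E, I, J, L, M} — 7.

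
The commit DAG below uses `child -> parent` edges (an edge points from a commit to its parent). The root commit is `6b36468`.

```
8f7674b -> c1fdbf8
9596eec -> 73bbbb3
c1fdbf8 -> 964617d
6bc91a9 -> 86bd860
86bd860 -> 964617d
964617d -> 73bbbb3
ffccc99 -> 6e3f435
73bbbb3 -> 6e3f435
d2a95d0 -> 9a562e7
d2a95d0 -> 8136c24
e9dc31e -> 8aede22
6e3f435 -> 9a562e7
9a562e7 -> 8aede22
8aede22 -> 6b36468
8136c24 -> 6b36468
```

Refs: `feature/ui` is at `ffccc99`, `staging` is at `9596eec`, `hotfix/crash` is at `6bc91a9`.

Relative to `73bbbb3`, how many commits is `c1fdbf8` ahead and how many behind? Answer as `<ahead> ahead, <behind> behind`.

2 ahead, 0 behind

Reachable from c1fdbf8: {6b36468, 6e3f435, 73bbbb3, 8aede22, 964617d, 9a562e7, c1fdbf8}.
Reachable from 73bbbb3: {6b36468, 6e3f435, 73bbbb3, 8aede22, 9a562e7}.
Only in c1fdbf8's history (ahead): {964617d, c1fdbf8} — 2.
Only in 73bbbb3's history (behind): {} — 0.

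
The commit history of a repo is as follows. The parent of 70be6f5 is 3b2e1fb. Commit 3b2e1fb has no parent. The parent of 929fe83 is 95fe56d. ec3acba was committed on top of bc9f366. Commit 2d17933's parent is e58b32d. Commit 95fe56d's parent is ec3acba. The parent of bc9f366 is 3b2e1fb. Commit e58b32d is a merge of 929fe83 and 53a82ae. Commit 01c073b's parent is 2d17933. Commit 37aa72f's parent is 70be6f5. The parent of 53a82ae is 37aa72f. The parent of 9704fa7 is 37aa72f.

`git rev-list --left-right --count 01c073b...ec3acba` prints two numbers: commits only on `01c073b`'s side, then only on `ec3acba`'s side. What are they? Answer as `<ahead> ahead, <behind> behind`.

8 ahead, 0 behind

Reachable from 01c073b: {01c073b, 2d17933, 37aa72f, 3b2e1fb, 53a82ae, 70be6f5, 929fe83, 95fe56d, bc9f366, e58b32d, ec3acba}.
Reachable from ec3acba: {3b2e1fb, bc9f366, ec3acba}.
Only in 01c073b's history (ahead): {01c073b, 2d17933, 37aa72f, 53a82ae, 70be6f5, 929fe83, 95fe56d, e58b32d} — 8.
Only in ec3acba's history (behind): {} — 0.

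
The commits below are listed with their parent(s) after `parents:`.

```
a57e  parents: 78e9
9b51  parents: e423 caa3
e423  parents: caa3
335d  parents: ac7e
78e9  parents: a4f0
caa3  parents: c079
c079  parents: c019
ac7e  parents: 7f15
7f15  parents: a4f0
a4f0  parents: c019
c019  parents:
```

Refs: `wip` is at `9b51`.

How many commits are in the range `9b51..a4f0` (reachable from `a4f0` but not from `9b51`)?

Reachable from a4f0: {a4f0, c019}.
Reachable from 9b51: {9b51, c019, c079, caa3, e423}.
In a4f0's history but not 9b51's: {a4f0} — 1 commit.

1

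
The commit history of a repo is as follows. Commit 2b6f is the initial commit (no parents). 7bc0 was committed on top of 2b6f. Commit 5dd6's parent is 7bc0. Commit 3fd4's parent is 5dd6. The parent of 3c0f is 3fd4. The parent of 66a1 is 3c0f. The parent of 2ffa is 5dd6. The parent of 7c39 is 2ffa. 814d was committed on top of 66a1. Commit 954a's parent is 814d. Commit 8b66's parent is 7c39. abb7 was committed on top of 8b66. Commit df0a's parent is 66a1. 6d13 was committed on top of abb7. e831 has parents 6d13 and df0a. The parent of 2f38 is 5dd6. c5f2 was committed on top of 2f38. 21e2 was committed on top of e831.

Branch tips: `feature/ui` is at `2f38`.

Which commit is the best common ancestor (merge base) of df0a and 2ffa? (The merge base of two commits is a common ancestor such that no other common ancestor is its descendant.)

Ancestors of df0a: {2b6f, 3c0f, 3fd4, 5dd6, 66a1, 7bc0, df0a}.
Ancestors of 2ffa: {2b6f, 2ffa, 5dd6, 7bc0}.
Common ancestors: {2b6f, 5dd6, 7bc0}.
Among these, 5dd6 is not an ancestor of any other common ancestor — it is the merge base.

5dd6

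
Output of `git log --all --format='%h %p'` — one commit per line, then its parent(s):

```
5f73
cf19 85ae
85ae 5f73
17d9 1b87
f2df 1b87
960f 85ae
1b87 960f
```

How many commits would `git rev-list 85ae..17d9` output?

Reachable from 17d9: {17d9, 1b87, 5f73, 85ae, 960f}.
Reachable from 85ae: {5f73, 85ae}.
In 17d9's history but not 85ae's: {17d9, 1b87, 960f} — 3 commits.

3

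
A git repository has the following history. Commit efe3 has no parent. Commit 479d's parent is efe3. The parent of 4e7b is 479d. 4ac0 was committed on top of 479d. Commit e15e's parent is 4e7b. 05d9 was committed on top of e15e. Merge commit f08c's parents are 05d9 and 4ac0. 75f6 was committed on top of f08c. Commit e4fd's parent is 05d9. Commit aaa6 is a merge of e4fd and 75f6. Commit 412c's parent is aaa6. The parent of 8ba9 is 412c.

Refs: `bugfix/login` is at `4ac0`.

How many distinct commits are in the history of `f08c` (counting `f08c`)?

7

Walking parent pointers from f08c: reachable set = {05d9, 479d, 4ac0, 4e7b, e15e, efe3, f08c}.
That is 7 commits.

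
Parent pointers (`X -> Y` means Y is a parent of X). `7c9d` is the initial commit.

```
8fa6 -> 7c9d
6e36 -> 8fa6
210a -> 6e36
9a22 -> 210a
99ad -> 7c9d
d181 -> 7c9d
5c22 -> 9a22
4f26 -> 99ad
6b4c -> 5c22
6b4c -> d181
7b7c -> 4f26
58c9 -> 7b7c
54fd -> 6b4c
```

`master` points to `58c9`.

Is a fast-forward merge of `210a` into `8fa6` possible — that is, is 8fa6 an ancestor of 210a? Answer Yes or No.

Yes

A fast-forward from 8fa6 to 210a is possible iff 8fa6 is an ancestor of 210a.
Ancestors of 210a: {210a, 6e36, 7c9d, 8fa6}.
8fa6 is among them, so fast-forward is possible.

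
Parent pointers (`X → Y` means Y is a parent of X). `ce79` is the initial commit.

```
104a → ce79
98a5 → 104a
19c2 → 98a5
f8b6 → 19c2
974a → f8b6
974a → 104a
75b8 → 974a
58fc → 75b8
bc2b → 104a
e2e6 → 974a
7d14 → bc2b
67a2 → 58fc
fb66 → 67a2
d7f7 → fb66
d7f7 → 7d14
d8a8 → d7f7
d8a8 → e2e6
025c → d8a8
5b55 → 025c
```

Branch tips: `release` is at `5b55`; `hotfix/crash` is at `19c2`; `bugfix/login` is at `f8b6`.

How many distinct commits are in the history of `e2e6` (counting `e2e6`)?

7

Walking parent pointers from e2e6: reachable set = {104a, 19c2, 974a, 98a5, ce79, e2e6, f8b6}.
That is 7 commits.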